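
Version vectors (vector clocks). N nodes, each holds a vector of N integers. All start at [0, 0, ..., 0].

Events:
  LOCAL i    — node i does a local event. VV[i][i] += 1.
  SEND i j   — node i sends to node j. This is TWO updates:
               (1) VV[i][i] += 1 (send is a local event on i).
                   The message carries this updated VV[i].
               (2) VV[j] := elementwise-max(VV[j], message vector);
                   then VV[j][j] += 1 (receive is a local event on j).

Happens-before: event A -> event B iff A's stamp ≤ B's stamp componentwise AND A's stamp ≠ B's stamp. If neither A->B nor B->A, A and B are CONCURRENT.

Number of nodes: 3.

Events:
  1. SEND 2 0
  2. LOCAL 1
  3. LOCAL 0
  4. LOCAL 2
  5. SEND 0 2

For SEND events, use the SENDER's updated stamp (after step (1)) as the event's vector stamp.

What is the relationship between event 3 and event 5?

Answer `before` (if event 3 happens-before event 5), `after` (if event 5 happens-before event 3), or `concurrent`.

Answer: before

Derivation:
Initial: VV[0]=[0, 0, 0]
Initial: VV[1]=[0, 0, 0]
Initial: VV[2]=[0, 0, 0]
Event 1: SEND 2->0: VV[2][2]++ -> VV[2]=[0, 0, 1], msg_vec=[0, 0, 1]; VV[0]=max(VV[0],msg_vec) then VV[0][0]++ -> VV[0]=[1, 0, 1]
Event 2: LOCAL 1: VV[1][1]++ -> VV[1]=[0, 1, 0]
Event 3: LOCAL 0: VV[0][0]++ -> VV[0]=[2, 0, 1]
Event 4: LOCAL 2: VV[2][2]++ -> VV[2]=[0, 0, 2]
Event 5: SEND 0->2: VV[0][0]++ -> VV[0]=[3, 0, 1], msg_vec=[3, 0, 1]; VV[2]=max(VV[2],msg_vec) then VV[2][2]++ -> VV[2]=[3, 0, 3]
Event 3 stamp: [2, 0, 1]
Event 5 stamp: [3, 0, 1]
[2, 0, 1] <= [3, 0, 1]? True
[3, 0, 1] <= [2, 0, 1]? False
Relation: before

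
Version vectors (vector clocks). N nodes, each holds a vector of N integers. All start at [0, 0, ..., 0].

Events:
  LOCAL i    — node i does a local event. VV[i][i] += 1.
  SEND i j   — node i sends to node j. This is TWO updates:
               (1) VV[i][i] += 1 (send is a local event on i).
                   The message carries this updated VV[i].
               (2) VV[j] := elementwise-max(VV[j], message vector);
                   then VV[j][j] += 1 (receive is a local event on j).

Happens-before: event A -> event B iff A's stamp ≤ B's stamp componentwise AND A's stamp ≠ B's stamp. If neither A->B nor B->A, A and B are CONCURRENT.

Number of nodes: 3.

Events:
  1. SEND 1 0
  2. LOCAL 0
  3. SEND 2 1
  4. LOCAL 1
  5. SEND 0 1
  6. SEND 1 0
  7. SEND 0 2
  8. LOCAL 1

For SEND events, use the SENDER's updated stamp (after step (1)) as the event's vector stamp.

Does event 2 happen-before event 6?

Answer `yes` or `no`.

Initial: VV[0]=[0, 0, 0]
Initial: VV[1]=[0, 0, 0]
Initial: VV[2]=[0, 0, 0]
Event 1: SEND 1->0: VV[1][1]++ -> VV[1]=[0, 1, 0], msg_vec=[0, 1, 0]; VV[0]=max(VV[0],msg_vec) then VV[0][0]++ -> VV[0]=[1, 1, 0]
Event 2: LOCAL 0: VV[0][0]++ -> VV[0]=[2, 1, 0]
Event 3: SEND 2->1: VV[2][2]++ -> VV[2]=[0, 0, 1], msg_vec=[0, 0, 1]; VV[1]=max(VV[1],msg_vec) then VV[1][1]++ -> VV[1]=[0, 2, 1]
Event 4: LOCAL 1: VV[1][1]++ -> VV[1]=[0, 3, 1]
Event 5: SEND 0->1: VV[0][0]++ -> VV[0]=[3, 1, 0], msg_vec=[3, 1, 0]; VV[1]=max(VV[1],msg_vec) then VV[1][1]++ -> VV[1]=[3, 4, 1]
Event 6: SEND 1->0: VV[1][1]++ -> VV[1]=[3, 5, 1], msg_vec=[3, 5, 1]; VV[0]=max(VV[0],msg_vec) then VV[0][0]++ -> VV[0]=[4, 5, 1]
Event 7: SEND 0->2: VV[0][0]++ -> VV[0]=[5, 5, 1], msg_vec=[5, 5, 1]; VV[2]=max(VV[2],msg_vec) then VV[2][2]++ -> VV[2]=[5, 5, 2]
Event 8: LOCAL 1: VV[1][1]++ -> VV[1]=[3, 6, 1]
Event 2 stamp: [2, 1, 0]
Event 6 stamp: [3, 5, 1]
[2, 1, 0] <= [3, 5, 1]? True. Equal? False. Happens-before: True

Answer: yes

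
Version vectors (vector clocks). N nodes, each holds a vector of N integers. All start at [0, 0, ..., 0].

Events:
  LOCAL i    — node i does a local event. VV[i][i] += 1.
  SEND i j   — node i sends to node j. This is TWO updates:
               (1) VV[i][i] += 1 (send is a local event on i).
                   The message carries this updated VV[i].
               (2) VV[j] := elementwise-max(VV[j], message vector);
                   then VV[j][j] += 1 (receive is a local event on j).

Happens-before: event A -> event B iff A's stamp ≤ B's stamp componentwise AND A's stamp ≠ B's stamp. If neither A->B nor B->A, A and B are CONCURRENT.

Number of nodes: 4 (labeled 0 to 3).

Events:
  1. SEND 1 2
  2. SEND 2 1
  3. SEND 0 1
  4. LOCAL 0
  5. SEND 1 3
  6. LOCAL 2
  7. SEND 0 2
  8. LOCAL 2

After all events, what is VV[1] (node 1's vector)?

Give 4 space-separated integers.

Answer: 1 4 2 0

Derivation:
Initial: VV[0]=[0, 0, 0, 0]
Initial: VV[1]=[0, 0, 0, 0]
Initial: VV[2]=[0, 0, 0, 0]
Initial: VV[3]=[0, 0, 0, 0]
Event 1: SEND 1->2: VV[1][1]++ -> VV[1]=[0, 1, 0, 0], msg_vec=[0, 1, 0, 0]; VV[2]=max(VV[2],msg_vec) then VV[2][2]++ -> VV[2]=[0, 1, 1, 0]
Event 2: SEND 2->1: VV[2][2]++ -> VV[2]=[0, 1, 2, 0], msg_vec=[0, 1, 2, 0]; VV[1]=max(VV[1],msg_vec) then VV[1][1]++ -> VV[1]=[0, 2, 2, 0]
Event 3: SEND 0->1: VV[0][0]++ -> VV[0]=[1, 0, 0, 0], msg_vec=[1, 0, 0, 0]; VV[1]=max(VV[1],msg_vec) then VV[1][1]++ -> VV[1]=[1, 3, 2, 0]
Event 4: LOCAL 0: VV[0][0]++ -> VV[0]=[2, 0, 0, 0]
Event 5: SEND 1->3: VV[1][1]++ -> VV[1]=[1, 4, 2, 0], msg_vec=[1, 4, 2, 0]; VV[3]=max(VV[3],msg_vec) then VV[3][3]++ -> VV[3]=[1, 4, 2, 1]
Event 6: LOCAL 2: VV[2][2]++ -> VV[2]=[0, 1, 3, 0]
Event 7: SEND 0->2: VV[0][0]++ -> VV[0]=[3, 0, 0, 0], msg_vec=[3, 0, 0, 0]; VV[2]=max(VV[2],msg_vec) then VV[2][2]++ -> VV[2]=[3, 1, 4, 0]
Event 8: LOCAL 2: VV[2][2]++ -> VV[2]=[3, 1, 5, 0]
Final vectors: VV[0]=[3, 0, 0, 0]; VV[1]=[1, 4, 2, 0]; VV[2]=[3, 1, 5, 0]; VV[3]=[1, 4, 2, 1]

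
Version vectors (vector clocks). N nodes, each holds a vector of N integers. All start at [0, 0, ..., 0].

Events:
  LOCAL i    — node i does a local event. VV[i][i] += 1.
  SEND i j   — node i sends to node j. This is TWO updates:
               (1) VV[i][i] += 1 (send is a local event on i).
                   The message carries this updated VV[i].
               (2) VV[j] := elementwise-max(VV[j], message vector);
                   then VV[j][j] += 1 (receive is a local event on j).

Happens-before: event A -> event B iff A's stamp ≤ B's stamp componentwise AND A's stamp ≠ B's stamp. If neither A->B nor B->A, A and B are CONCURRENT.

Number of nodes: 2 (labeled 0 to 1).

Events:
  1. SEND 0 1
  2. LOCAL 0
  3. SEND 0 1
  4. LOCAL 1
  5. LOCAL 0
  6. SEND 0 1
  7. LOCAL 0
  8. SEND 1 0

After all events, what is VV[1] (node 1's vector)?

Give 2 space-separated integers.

Answer: 5 5

Derivation:
Initial: VV[0]=[0, 0]
Initial: VV[1]=[0, 0]
Event 1: SEND 0->1: VV[0][0]++ -> VV[0]=[1, 0], msg_vec=[1, 0]; VV[1]=max(VV[1],msg_vec) then VV[1][1]++ -> VV[1]=[1, 1]
Event 2: LOCAL 0: VV[0][0]++ -> VV[0]=[2, 0]
Event 3: SEND 0->1: VV[0][0]++ -> VV[0]=[3, 0], msg_vec=[3, 0]; VV[1]=max(VV[1],msg_vec) then VV[1][1]++ -> VV[1]=[3, 2]
Event 4: LOCAL 1: VV[1][1]++ -> VV[1]=[3, 3]
Event 5: LOCAL 0: VV[0][0]++ -> VV[0]=[4, 0]
Event 6: SEND 0->1: VV[0][0]++ -> VV[0]=[5, 0], msg_vec=[5, 0]; VV[1]=max(VV[1],msg_vec) then VV[1][1]++ -> VV[1]=[5, 4]
Event 7: LOCAL 0: VV[0][0]++ -> VV[0]=[6, 0]
Event 8: SEND 1->0: VV[1][1]++ -> VV[1]=[5, 5], msg_vec=[5, 5]; VV[0]=max(VV[0],msg_vec) then VV[0][0]++ -> VV[0]=[7, 5]
Final vectors: VV[0]=[7, 5]; VV[1]=[5, 5]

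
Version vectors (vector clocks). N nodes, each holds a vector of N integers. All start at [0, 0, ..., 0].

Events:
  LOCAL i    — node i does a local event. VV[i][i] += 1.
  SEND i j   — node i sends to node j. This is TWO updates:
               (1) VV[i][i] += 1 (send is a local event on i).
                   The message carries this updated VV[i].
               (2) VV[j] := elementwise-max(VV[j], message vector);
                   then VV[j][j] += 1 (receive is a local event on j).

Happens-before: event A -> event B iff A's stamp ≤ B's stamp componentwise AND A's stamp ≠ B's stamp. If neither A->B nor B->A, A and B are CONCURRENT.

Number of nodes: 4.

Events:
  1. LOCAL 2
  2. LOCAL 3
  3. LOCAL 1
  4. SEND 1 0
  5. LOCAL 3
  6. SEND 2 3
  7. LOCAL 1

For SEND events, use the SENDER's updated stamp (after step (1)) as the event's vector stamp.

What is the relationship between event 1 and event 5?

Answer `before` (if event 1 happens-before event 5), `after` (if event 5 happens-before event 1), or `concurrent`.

Answer: concurrent

Derivation:
Initial: VV[0]=[0, 0, 0, 0]
Initial: VV[1]=[0, 0, 0, 0]
Initial: VV[2]=[0, 0, 0, 0]
Initial: VV[3]=[0, 0, 0, 0]
Event 1: LOCAL 2: VV[2][2]++ -> VV[2]=[0, 0, 1, 0]
Event 2: LOCAL 3: VV[3][3]++ -> VV[3]=[0, 0, 0, 1]
Event 3: LOCAL 1: VV[1][1]++ -> VV[1]=[0, 1, 0, 0]
Event 4: SEND 1->0: VV[1][1]++ -> VV[1]=[0, 2, 0, 0], msg_vec=[0, 2, 0, 0]; VV[0]=max(VV[0],msg_vec) then VV[0][0]++ -> VV[0]=[1, 2, 0, 0]
Event 5: LOCAL 3: VV[3][3]++ -> VV[3]=[0, 0, 0, 2]
Event 6: SEND 2->3: VV[2][2]++ -> VV[2]=[0, 0, 2, 0], msg_vec=[0, 0, 2, 0]; VV[3]=max(VV[3],msg_vec) then VV[3][3]++ -> VV[3]=[0, 0, 2, 3]
Event 7: LOCAL 1: VV[1][1]++ -> VV[1]=[0, 3, 0, 0]
Event 1 stamp: [0, 0, 1, 0]
Event 5 stamp: [0, 0, 0, 2]
[0, 0, 1, 0] <= [0, 0, 0, 2]? False
[0, 0, 0, 2] <= [0, 0, 1, 0]? False
Relation: concurrent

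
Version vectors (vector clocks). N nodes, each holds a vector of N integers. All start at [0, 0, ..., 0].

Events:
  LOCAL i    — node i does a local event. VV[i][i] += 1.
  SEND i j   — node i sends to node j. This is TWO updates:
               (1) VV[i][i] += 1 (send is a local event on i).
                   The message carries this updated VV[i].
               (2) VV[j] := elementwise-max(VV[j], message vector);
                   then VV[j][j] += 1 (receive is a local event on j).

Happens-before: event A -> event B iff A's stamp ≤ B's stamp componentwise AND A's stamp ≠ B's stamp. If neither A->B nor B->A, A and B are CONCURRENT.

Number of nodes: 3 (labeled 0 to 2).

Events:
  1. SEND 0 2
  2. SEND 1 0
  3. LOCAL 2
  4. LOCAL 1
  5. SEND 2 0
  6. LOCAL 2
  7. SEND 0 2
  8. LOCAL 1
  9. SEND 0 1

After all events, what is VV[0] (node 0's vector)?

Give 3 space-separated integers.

Answer: 5 1 3

Derivation:
Initial: VV[0]=[0, 0, 0]
Initial: VV[1]=[0, 0, 0]
Initial: VV[2]=[0, 0, 0]
Event 1: SEND 0->2: VV[0][0]++ -> VV[0]=[1, 0, 0], msg_vec=[1, 0, 0]; VV[2]=max(VV[2],msg_vec) then VV[2][2]++ -> VV[2]=[1, 0, 1]
Event 2: SEND 1->0: VV[1][1]++ -> VV[1]=[0, 1, 0], msg_vec=[0, 1, 0]; VV[0]=max(VV[0],msg_vec) then VV[0][0]++ -> VV[0]=[2, 1, 0]
Event 3: LOCAL 2: VV[2][2]++ -> VV[2]=[1, 0, 2]
Event 4: LOCAL 1: VV[1][1]++ -> VV[1]=[0, 2, 0]
Event 5: SEND 2->0: VV[2][2]++ -> VV[2]=[1, 0, 3], msg_vec=[1, 0, 3]; VV[0]=max(VV[0],msg_vec) then VV[0][0]++ -> VV[0]=[3, 1, 3]
Event 6: LOCAL 2: VV[2][2]++ -> VV[2]=[1, 0, 4]
Event 7: SEND 0->2: VV[0][0]++ -> VV[0]=[4, 1, 3], msg_vec=[4, 1, 3]; VV[2]=max(VV[2],msg_vec) then VV[2][2]++ -> VV[2]=[4, 1, 5]
Event 8: LOCAL 1: VV[1][1]++ -> VV[1]=[0, 3, 0]
Event 9: SEND 0->1: VV[0][0]++ -> VV[0]=[5, 1, 3], msg_vec=[5, 1, 3]; VV[1]=max(VV[1],msg_vec) then VV[1][1]++ -> VV[1]=[5, 4, 3]
Final vectors: VV[0]=[5, 1, 3]; VV[1]=[5, 4, 3]; VV[2]=[4, 1, 5]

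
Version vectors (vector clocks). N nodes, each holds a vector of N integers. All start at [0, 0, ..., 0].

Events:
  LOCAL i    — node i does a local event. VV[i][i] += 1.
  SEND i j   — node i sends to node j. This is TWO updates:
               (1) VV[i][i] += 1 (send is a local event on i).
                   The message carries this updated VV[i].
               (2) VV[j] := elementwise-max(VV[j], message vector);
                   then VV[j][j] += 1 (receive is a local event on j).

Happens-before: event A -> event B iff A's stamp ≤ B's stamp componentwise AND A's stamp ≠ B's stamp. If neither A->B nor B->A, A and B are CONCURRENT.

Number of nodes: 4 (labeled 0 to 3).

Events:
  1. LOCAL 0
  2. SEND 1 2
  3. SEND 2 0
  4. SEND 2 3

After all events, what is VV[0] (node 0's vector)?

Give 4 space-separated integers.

Answer: 2 1 2 0

Derivation:
Initial: VV[0]=[0, 0, 0, 0]
Initial: VV[1]=[0, 0, 0, 0]
Initial: VV[2]=[0, 0, 0, 0]
Initial: VV[3]=[0, 0, 0, 0]
Event 1: LOCAL 0: VV[0][0]++ -> VV[0]=[1, 0, 0, 0]
Event 2: SEND 1->2: VV[1][1]++ -> VV[1]=[0, 1, 0, 0], msg_vec=[0, 1, 0, 0]; VV[2]=max(VV[2],msg_vec) then VV[2][2]++ -> VV[2]=[0, 1, 1, 0]
Event 3: SEND 2->0: VV[2][2]++ -> VV[2]=[0, 1, 2, 0], msg_vec=[0, 1, 2, 0]; VV[0]=max(VV[0],msg_vec) then VV[0][0]++ -> VV[0]=[2, 1, 2, 0]
Event 4: SEND 2->3: VV[2][2]++ -> VV[2]=[0, 1, 3, 0], msg_vec=[0, 1, 3, 0]; VV[3]=max(VV[3],msg_vec) then VV[3][3]++ -> VV[3]=[0, 1, 3, 1]
Final vectors: VV[0]=[2, 1, 2, 0]; VV[1]=[0, 1, 0, 0]; VV[2]=[0, 1, 3, 0]; VV[3]=[0, 1, 3, 1]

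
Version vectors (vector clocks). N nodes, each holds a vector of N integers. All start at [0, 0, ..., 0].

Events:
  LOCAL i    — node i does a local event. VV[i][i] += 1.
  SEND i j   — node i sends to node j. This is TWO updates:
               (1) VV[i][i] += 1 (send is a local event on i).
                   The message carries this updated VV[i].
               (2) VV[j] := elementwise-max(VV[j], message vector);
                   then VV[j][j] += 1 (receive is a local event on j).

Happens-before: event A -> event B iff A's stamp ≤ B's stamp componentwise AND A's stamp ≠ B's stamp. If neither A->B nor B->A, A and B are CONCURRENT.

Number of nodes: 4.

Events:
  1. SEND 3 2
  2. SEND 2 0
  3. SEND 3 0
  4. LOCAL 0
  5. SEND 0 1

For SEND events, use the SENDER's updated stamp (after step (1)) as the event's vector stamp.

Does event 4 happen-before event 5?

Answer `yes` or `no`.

Initial: VV[0]=[0, 0, 0, 0]
Initial: VV[1]=[0, 0, 0, 0]
Initial: VV[2]=[0, 0, 0, 0]
Initial: VV[3]=[0, 0, 0, 0]
Event 1: SEND 3->2: VV[3][3]++ -> VV[3]=[0, 0, 0, 1], msg_vec=[0, 0, 0, 1]; VV[2]=max(VV[2],msg_vec) then VV[2][2]++ -> VV[2]=[0, 0, 1, 1]
Event 2: SEND 2->0: VV[2][2]++ -> VV[2]=[0, 0, 2, 1], msg_vec=[0, 0, 2, 1]; VV[0]=max(VV[0],msg_vec) then VV[0][0]++ -> VV[0]=[1, 0, 2, 1]
Event 3: SEND 3->0: VV[3][3]++ -> VV[3]=[0, 0, 0, 2], msg_vec=[0, 0, 0, 2]; VV[0]=max(VV[0],msg_vec) then VV[0][0]++ -> VV[0]=[2, 0, 2, 2]
Event 4: LOCAL 0: VV[0][0]++ -> VV[0]=[3, 0, 2, 2]
Event 5: SEND 0->1: VV[0][0]++ -> VV[0]=[4, 0, 2, 2], msg_vec=[4, 0, 2, 2]; VV[1]=max(VV[1],msg_vec) then VV[1][1]++ -> VV[1]=[4, 1, 2, 2]
Event 4 stamp: [3, 0, 2, 2]
Event 5 stamp: [4, 0, 2, 2]
[3, 0, 2, 2] <= [4, 0, 2, 2]? True. Equal? False. Happens-before: True

Answer: yes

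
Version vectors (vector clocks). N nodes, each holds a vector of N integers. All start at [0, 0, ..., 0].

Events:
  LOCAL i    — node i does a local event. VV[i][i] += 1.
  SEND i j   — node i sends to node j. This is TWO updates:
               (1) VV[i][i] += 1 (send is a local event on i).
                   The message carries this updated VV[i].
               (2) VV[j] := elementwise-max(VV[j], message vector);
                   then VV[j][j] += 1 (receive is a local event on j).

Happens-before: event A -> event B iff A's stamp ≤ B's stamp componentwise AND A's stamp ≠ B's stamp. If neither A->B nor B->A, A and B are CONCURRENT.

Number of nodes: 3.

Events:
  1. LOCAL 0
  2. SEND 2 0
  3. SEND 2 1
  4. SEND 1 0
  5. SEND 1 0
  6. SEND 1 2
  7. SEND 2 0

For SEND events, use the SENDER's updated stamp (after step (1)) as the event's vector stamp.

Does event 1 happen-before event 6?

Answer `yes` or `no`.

Answer: no

Derivation:
Initial: VV[0]=[0, 0, 0]
Initial: VV[1]=[0, 0, 0]
Initial: VV[2]=[0, 0, 0]
Event 1: LOCAL 0: VV[0][0]++ -> VV[0]=[1, 0, 0]
Event 2: SEND 2->0: VV[2][2]++ -> VV[2]=[0, 0, 1], msg_vec=[0, 0, 1]; VV[0]=max(VV[0],msg_vec) then VV[0][0]++ -> VV[0]=[2, 0, 1]
Event 3: SEND 2->1: VV[2][2]++ -> VV[2]=[0, 0, 2], msg_vec=[0, 0, 2]; VV[1]=max(VV[1],msg_vec) then VV[1][1]++ -> VV[1]=[0, 1, 2]
Event 4: SEND 1->0: VV[1][1]++ -> VV[1]=[0, 2, 2], msg_vec=[0, 2, 2]; VV[0]=max(VV[0],msg_vec) then VV[0][0]++ -> VV[0]=[3, 2, 2]
Event 5: SEND 1->0: VV[1][1]++ -> VV[1]=[0, 3, 2], msg_vec=[0, 3, 2]; VV[0]=max(VV[0],msg_vec) then VV[0][0]++ -> VV[0]=[4, 3, 2]
Event 6: SEND 1->2: VV[1][1]++ -> VV[1]=[0, 4, 2], msg_vec=[0, 4, 2]; VV[2]=max(VV[2],msg_vec) then VV[2][2]++ -> VV[2]=[0, 4, 3]
Event 7: SEND 2->0: VV[2][2]++ -> VV[2]=[0, 4, 4], msg_vec=[0, 4, 4]; VV[0]=max(VV[0],msg_vec) then VV[0][0]++ -> VV[0]=[5, 4, 4]
Event 1 stamp: [1, 0, 0]
Event 6 stamp: [0, 4, 2]
[1, 0, 0] <= [0, 4, 2]? False. Equal? False. Happens-before: False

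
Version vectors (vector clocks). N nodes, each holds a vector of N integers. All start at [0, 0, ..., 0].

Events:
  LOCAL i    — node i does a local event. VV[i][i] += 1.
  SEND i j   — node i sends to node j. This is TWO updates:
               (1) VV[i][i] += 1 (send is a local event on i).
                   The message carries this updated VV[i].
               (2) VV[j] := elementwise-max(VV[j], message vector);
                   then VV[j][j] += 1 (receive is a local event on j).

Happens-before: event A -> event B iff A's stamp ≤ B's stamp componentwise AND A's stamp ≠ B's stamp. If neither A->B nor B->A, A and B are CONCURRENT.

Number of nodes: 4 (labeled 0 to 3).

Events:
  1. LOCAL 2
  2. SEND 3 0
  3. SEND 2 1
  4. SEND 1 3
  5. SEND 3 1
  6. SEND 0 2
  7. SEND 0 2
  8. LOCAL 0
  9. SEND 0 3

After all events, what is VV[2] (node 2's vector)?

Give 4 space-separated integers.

Answer: 3 0 4 1

Derivation:
Initial: VV[0]=[0, 0, 0, 0]
Initial: VV[1]=[0, 0, 0, 0]
Initial: VV[2]=[0, 0, 0, 0]
Initial: VV[3]=[0, 0, 0, 0]
Event 1: LOCAL 2: VV[2][2]++ -> VV[2]=[0, 0, 1, 0]
Event 2: SEND 3->0: VV[3][3]++ -> VV[3]=[0, 0, 0, 1], msg_vec=[0, 0, 0, 1]; VV[0]=max(VV[0],msg_vec) then VV[0][0]++ -> VV[0]=[1, 0, 0, 1]
Event 3: SEND 2->1: VV[2][2]++ -> VV[2]=[0, 0, 2, 0], msg_vec=[0, 0, 2, 0]; VV[1]=max(VV[1],msg_vec) then VV[1][1]++ -> VV[1]=[0, 1, 2, 0]
Event 4: SEND 1->3: VV[1][1]++ -> VV[1]=[0, 2, 2, 0], msg_vec=[0, 2, 2, 0]; VV[3]=max(VV[3],msg_vec) then VV[3][3]++ -> VV[3]=[0, 2, 2, 2]
Event 5: SEND 3->1: VV[3][3]++ -> VV[3]=[0, 2, 2, 3], msg_vec=[0, 2, 2, 3]; VV[1]=max(VV[1],msg_vec) then VV[1][1]++ -> VV[1]=[0, 3, 2, 3]
Event 6: SEND 0->2: VV[0][0]++ -> VV[0]=[2, 0, 0, 1], msg_vec=[2, 0, 0, 1]; VV[2]=max(VV[2],msg_vec) then VV[2][2]++ -> VV[2]=[2, 0, 3, 1]
Event 7: SEND 0->2: VV[0][0]++ -> VV[0]=[3, 0, 0, 1], msg_vec=[3, 0, 0, 1]; VV[2]=max(VV[2],msg_vec) then VV[2][2]++ -> VV[2]=[3, 0, 4, 1]
Event 8: LOCAL 0: VV[0][0]++ -> VV[0]=[4, 0, 0, 1]
Event 9: SEND 0->3: VV[0][0]++ -> VV[0]=[5, 0, 0, 1], msg_vec=[5, 0, 0, 1]; VV[3]=max(VV[3],msg_vec) then VV[3][3]++ -> VV[3]=[5, 2, 2, 4]
Final vectors: VV[0]=[5, 0, 0, 1]; VV[1]=[0, 3, 2, 3]; VV[2]=[3, 0, 4, 1]; VV[3]=[5, 2, 2, 4]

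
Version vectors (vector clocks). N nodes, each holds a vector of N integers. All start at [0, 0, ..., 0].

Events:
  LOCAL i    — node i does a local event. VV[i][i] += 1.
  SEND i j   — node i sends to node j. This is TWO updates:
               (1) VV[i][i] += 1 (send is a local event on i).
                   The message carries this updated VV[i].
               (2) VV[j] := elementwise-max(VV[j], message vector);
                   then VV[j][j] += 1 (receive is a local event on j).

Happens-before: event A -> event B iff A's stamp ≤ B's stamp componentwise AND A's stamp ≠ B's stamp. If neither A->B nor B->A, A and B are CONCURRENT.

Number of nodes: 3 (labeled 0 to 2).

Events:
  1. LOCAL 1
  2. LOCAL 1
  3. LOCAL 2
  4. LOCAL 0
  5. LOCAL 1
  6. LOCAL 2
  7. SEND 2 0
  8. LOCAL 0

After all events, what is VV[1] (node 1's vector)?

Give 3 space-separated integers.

Initial: VV[0]=[0, 0, 0]
Initial: VV[1]=[0, 0, 0]
Initial: VV[2]=[0, 0, 0]
Event 1: LOCAL 1: VV[1][1]++ -> VV[1]=[0, 1, 0]
Event 2: LOCAL 1: VV[1][1]++ -> VV[1]=[0, 2, 0]
Event 3: LOCAL 2: VV[2][2]++ -> VV[2]=[0, 0, 1]
Event 4: LOCAL 0: VV[0][0]++ -> VV[0]=[1, 0, 0]
Event 5: LOCAL 1: VV[1][1]++ -> VV[1]=[0, 3, 0]
Event 6: LOCAL 2: VV[2][2]++ -> VV[2]=[0, 0, 2]
Event 7: SEND 2->0: VV[2][2]++ -> VV[2]=[0, 0, 3], msg_vec=[0, 0, 3]; VV[0]=max(VV[0],msg_vec) then VV[0][0]++ -> VV[0]=[2, 0, 3]
Event 8: LOCAL 0: VV[0][0]++ -> VV[0]=[3, 0, 3]
Final vectors: VV[0]=[3, 0, 3]; VV[1]=[0, 3, 0]; VV[2]=[0, 0, 3]

Answer: 0 3 0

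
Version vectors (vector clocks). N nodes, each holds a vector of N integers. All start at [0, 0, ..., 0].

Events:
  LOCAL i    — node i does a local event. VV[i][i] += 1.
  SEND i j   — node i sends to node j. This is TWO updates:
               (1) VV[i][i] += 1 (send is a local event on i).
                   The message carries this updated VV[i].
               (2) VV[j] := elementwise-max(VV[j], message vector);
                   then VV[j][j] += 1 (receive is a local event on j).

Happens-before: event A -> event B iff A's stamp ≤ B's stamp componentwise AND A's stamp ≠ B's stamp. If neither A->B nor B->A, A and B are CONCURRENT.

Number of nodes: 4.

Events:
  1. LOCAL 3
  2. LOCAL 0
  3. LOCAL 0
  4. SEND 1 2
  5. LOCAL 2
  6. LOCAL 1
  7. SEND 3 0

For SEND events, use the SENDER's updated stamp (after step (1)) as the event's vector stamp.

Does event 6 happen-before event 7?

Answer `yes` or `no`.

Initial: VV[0]=[0, 0, 0, 0]
Initial: VV[1]=[0, 0, 0, 0]
Initial: VV[2]=[0, 0, 0, 0]
Initial: VV[3]=[0, 0, 0, 0]
Event 1: LOCAL 3: VV[3][3]++ -> VV[3]=[0, 0, 0, 1]
Event 2: LOCAL 0: VV[0][0]++ -> VV[0]=[1, 0, 0, 0]
Event 3: LOCAL 0: VV[0][0]++ -> VV[0]=[2, 0, 0, 0]
Event 4: SEND 1->2: VV[1][1]++ -> VV[1]=[0, 1, 0, 0], msg_vec=[0, 1, 0, 0]; VV[2]=max(VV[2],msg_vec) then VV[2][2]++ -> VV[2]=[0, 1, 1, 0]
Event 5: LOCAL 2: VV[2][2]++ -> VV[2]=[0, 1, 2, 0]
Event 6: LOCAL 1: VV[1][1]++ -> VV[1]=[0, 2, 0, 0]
Event 7: SEND 3->0: VV[3][3]++ -> VV[3]=[0, 0, 0, 2], msg_vec=[0, 0, 0, 2]; VV[0]=max(VV[0],msg_vec) then VV[0][0]++ -> VV[0]=[3, 0, 0, 2]
Event 6 stamp: [0, 2, 0, 0]
Event 7 stamp: [0, 0, 0, 2]
[0, 2, 0, 0] <= [0, 0, 0, 2]? False. Equal? False. Happens-before: False

Answer: no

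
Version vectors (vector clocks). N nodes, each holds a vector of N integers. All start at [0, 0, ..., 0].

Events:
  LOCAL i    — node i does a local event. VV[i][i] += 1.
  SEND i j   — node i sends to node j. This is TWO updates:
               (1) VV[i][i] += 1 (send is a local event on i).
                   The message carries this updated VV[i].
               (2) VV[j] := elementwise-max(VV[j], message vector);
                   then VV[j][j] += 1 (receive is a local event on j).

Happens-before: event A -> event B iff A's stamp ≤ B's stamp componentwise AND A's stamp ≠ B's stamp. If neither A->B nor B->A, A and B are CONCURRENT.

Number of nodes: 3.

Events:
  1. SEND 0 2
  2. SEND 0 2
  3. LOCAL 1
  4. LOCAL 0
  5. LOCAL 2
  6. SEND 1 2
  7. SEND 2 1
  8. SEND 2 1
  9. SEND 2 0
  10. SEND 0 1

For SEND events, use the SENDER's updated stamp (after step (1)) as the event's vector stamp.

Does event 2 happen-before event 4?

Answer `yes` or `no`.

Initial: VV[0]=[0, 0, 0]
Initial: VV[1]=[0, 0, 0]
Initial: VV[2]=[0, 0, 0]
Event 1: SEND 0->2: VV[0][0]++ -> VV[0]=[1, 0, 0], msg_vec=[1, 0, 0]; VV[2]=max(VV[2],msg_vec) then VV[2][2]++ -> VV[2]=[1, 0, 1]
Event 2: SEND 0->2: VV[0][0]++ -> VV[0]=[2, 0, 0], msg_vec=[2, 0, 0]; VV[2]=max(VV[2],msg_vec) then VV[2][2]++ -> VV[2]=[2, 0, 2]
Event 3: LOCAL 1: VV[1][1]++ -> VV[1]=[0, 1, 0]
Event 4: LOCAL 0: VV[0][0]++ -> VV[0]=[3, 0, 0]
Event 5: LOCAL 2: VV[2][2]++ -> VV[2]=[2, 0, 3]
Event 6: SEND 1->2: VV[1][1]++ -> VV[1]=[0, 2, 0], msg_vec=[0, 2, 0]; VV[2]=max(VV[2],msg_vec) then VV[2][2]++ -> VV[2]=[2, 2, 4]
Event 7: SEND 2->1: VV[2][2]++ -> VV[2]=[2, 2, 5], msg_vec=[2, 2, 5]; VV[1]=max(VV[1],msg_vec) then VV[1][1]++ -> VV[1]=[2, 3, 5]
Event 8: SEND 2->1: VV[2][2]++ -> VV[2]=[2, 2, 6], msg_vec=[2, 2, 6]; VV[1]=max(VV[1],msg_vec) then VV[1][1]++ -> VV[1]=[2, 4, 6]
Event 9: SEND 2->0: VV[2][2]++ -> VV[2]=[2, 2, 7], msg_vec=[2, 2, 7]; VV[0]=max(VV[0],msg_vec) then VV[0][0]++ -> VV[0]=[4, 2, 7]
Event 10: SEND 0->1: VV[0][0]++ -> VV[0]=[5, 2, 7], msg_vec=[5, 2, 7]; VV[1]=max(VV[1],msg_vec) then VV[1][1]++ -> VV[1]=[5, 5, 7]
Event 2 stamp: [2, 0, 0]
Event 4 stamp: [3, 0, 0]
[2, 0, 0] <= [3, 0, 0]? True. Equal? False. Happens-before: True

Answer: yes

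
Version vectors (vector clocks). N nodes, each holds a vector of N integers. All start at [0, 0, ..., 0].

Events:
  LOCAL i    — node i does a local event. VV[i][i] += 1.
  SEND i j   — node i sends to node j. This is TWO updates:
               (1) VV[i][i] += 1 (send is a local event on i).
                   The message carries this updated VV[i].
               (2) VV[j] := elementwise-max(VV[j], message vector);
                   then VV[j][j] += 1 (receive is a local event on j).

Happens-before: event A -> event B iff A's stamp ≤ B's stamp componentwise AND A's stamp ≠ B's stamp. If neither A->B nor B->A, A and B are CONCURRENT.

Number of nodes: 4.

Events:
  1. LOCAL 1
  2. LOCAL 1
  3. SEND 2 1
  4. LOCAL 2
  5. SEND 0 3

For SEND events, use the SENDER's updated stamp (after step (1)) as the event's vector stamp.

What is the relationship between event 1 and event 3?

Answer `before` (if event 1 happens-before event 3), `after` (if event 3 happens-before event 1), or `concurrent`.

Answer: concurrent

Derivation:
Initial: VV[0]=[0, 0, 0, 0]
Initial: VV[1]=[0, 0, 0, 0]
Initial: VV[2]=[0, 0, 0, 0]
Initial: VV[3]=[0, 0, 0, 0]
Event 1: LOCAL 1: VV[1][1]++ -> VV[1]=[0, 1, 0, 0]
Event 2: LOCAL 1: VV[1][1]++ -> VV[1]=[0, 2, 0, 0]
Event 3: SEND 2->1: VV[2][2]++ -> VV[2]=[0, 0, 1, 0], msg_vec=[0, 0, 1, 0]; VV[1]=max(VV[1],msg_vec) then VV[1][1]++ -> VV[1]=[0, 3, 1, 0]
Event 4: LOCAL 2: VV[2][2]++ -> VV[2]=[0, 0, 2, 0]
Event 5: SEND 0->3: VV[0][0]++ -> VV[0]=[1, 0, 0, 0], msg_vec=[1, 0, 0, 0]; VV[3]=max(VV[3],msg_vec) then VV[3][3]++ -> VV[3]=[1, 0, 0, 1]
Event 1 stamp: [0, 1, 0, 0]
Event 3 stamp: [0, 0, 1, 0]
[0, 1, 0, 0] <= [0, 0, 1, 0]? False
[0, 0, 1, 0] <= [0, 1, 0, 0]? False
Relation: concurrent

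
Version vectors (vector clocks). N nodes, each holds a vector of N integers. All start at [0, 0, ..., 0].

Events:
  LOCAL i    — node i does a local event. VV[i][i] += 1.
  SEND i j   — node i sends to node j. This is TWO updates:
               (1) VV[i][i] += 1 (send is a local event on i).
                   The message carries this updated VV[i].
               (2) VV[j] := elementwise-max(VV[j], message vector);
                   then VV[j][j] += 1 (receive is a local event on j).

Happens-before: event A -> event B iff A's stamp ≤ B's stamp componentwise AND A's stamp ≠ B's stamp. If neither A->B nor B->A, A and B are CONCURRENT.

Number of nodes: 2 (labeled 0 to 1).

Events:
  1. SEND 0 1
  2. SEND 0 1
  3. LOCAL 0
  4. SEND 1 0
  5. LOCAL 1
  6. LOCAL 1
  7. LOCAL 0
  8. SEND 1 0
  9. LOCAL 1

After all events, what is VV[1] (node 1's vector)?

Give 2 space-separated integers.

Initial: VV[0]=[0, 0]
Initial: VV[1]=[0, 0]
Event 1: SEND 0->1: VV[0][0]++ -> VV[0]=[1, 0], msg_vec=[1, 0]; VV[1]=max(VV[1],msg_vec) then VV[1][1]++ -> VV[1]=[1, 1]
Event 2: SEND 0->1: VV[0][0]++ -> VV[0]=[2, 0], msg_vec=[2, 0]; VV[1]=max(VV[1],msg_vec) then VV[1][1]++ -> VV[1]=[2, 2]
Event 3: LOCAL 0: VV[0][0]++ -> VV[0]=[3, 0]
Event 4: SEND 1->0: VV[1][1]++ -> VV[1]=[2, 3], msg_vec=[2, 3]; VV[0]=max(VV[0],msg_vec) then VV[0][0]++ -> VV[0]=[4, 3]
Event 5: LOCAL 1: VV[1][1]++ -> VV[1]=[2, 4]
Event 6: LOCAL 1: VV[1][1]++ -> VV[1]=[2, 5]
Event 7: LOCAL 0: VV[0][0]++ -> VV[0]=[5, 3]
Event 8: SEND 1->0: VV[1][1]++ -> VV[1]=[2, 6], msg_vec=[2, 6]; VV[0]=max(VV[0],msg_vec) then VV[0][0]++ -> VV[0]=[6, 6]
Event 9: LOCAL 1: VV[1][1]++ -> VV[1]=[2, 7]
Final vectors: VV[0]=[6, 6]; VV[1]=[2, 7]

Answer: 2 7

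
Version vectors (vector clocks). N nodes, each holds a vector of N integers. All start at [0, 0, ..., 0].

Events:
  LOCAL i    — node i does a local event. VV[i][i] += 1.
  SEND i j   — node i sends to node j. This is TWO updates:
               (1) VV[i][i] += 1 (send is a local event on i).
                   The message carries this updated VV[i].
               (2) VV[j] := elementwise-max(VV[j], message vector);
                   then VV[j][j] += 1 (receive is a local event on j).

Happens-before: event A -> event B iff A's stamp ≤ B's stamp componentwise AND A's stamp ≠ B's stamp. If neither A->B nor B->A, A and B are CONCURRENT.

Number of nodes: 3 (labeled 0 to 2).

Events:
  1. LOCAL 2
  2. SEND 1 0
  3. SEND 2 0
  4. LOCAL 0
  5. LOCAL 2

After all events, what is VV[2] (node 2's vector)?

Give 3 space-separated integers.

Initial: VV[0]=[0, 0, 0]
Initial: VV[1]=[0, 0, 0]
Initial: VV[2]=[0, 0, 0]
Event 1: LOCAL 2: VV[2][2]++ -> VV[2]=[0, 0, 1]
Event 2: SEND 1->0: VV[1][1]++ -> VV[1]=[0, 1, 0], msg_vec=[0, 1, 0]; VV[0]=max(VV[0],msg_vec) then VV[0][0]++ -> VV[0]=[1, 1, 0]
Event 3: SEND 2->0: VV[2][2]++ -> VV[2]=[0, 0, 2], msg_vec=[0, 0, 2]; VV[0]=max(VV[0],msg_vec) then VV[0][0]++ -> VV[0]=[2, 1, 2]
Event 4: LOCAL 0: VV[0][0]++ -> VV[0]=[3, 1, 2]
Event 5: LOCAL 2: VV[2][2]++ -> VV[2]=[0, 0, 3]
Final vectors: VV[0]=[3, 1, 2]; VV[1]=[0, 1, 0]; VV[2]=[0, 0, 3]

Answer: 0 0 3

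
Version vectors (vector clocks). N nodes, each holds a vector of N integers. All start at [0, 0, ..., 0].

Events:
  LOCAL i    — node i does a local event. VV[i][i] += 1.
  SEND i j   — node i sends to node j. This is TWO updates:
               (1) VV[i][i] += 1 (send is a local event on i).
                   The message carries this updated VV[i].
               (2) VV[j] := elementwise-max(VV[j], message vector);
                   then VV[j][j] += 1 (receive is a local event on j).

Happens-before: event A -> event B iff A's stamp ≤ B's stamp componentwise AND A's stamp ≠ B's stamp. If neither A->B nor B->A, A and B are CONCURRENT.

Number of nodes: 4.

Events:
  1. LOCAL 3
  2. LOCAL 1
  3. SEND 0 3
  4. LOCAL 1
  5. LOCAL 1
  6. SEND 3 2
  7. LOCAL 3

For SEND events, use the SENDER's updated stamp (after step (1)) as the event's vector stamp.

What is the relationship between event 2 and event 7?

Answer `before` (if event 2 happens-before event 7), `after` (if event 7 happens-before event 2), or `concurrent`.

Initial: VV[0]=[0, 0, 0, 0]
Initial: VV[1]=[0, 0, 0, 0]
Initial: VV[2]=[0, 0, 0, 0]
Initial: VV[3]=[0, 0, 0, 0]
Event 1: LOCAL 3: VV[3][3]++ -> VV[3]=[0, 0, 0, 1]
Event 2: LOCAL 1: VV[1][1]++ -> VV[1]=[0, 1, 0, 0]
Event 3: SEND 0->3: VV[0][0]++ -> VV[0]=[1, 0, 0, 0], msg_vec=[1, 0, 0, 0]; VV[3]=max(VV[3],msg_vec) then VV[3][3]++ -> VV[3]=[1, 0, 0, 2]
Event 4: LOCAL 1: VV[1][1]++ -> VV[1]=[0, 2, 0, 0]
Event 5: LOCAL 1: VV[1][1]++ -> VV[1]=[0, 3, 0, 0]
Event 6: SEND 3->2: VV[3][3]++ -> VV[3]=[1, 0, 0, 3], msg_vec=[1, 0, 0, 3]; VV[2]=max(VV[2],msg_vec) then VV[2][2]++ -> VV[2]=[1, 0, 1, 3]
Event 7: LOCAL 3: VV[3][3]++ -> VV[3]=[1, 0, 0, 4]
Event 2 stamp: [0, 1, 0, 0]
Event 7 stamp: [1, 0, 0, 4]
[0, 1, 0, 0] <= [1, 0, 0, 4]? False
[1, 0, 0, 4] <= [0, 1, 0, 0]? False
Relation: concurrent

Answer: concurrent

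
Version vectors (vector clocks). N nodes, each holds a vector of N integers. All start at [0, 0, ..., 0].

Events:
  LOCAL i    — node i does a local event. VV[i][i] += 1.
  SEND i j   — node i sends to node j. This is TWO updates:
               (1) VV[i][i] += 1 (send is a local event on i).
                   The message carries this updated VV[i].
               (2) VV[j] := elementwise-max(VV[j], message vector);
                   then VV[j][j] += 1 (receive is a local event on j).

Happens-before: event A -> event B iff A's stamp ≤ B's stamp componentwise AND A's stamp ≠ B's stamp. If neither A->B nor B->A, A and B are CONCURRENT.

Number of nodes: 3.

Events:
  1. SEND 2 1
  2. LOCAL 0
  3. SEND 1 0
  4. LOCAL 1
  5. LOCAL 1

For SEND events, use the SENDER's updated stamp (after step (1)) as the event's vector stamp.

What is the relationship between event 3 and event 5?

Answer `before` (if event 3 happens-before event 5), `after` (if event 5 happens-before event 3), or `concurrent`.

Answer: before

Derivation:
Initial: VV[0]=[0, 0, 0]
Initial: VV[1]=[0, 0, 0]
Initial: VV[2]=[0, 0, 0]
Event 1: SEND 2->1: VV[2][2]++ -> VV[2]=[0, 0, 1], msg_vec=[0, 0, 1]; VV[1]=max(VV[1],msg_vec) then VV[1][1]++ -> VV[1]=[0, 1, 1]
Event 2: LOCAL 0: VV[0][0]++ -> VV[0]=[1, 0, 0]
Event 3: SEND 1->0: VV[1][1]++ -> VV[1]=[0, 2, 1], msg_vec=[0, 2, 1]; VV[0]=max(VV[0],msg_vec) then VV[0][0]++ -> VV[0]=[2, 2, 1]
Event 4: LOCAL 1: VV[1][1]++ -> VV[1]=[0, 3, 1]
Event 5: LOCAL 1: VV[1][1]++ -> VV[1]=[0, 4, 1]
Event 3 stamp: [0, 2, 1]
Event 5 stamp: [0, 4, 1]
[0, 2, 1] <= [0, 4, 1]? True
[0, 4, 1] <= [0, 2, 1]? False
Relation: before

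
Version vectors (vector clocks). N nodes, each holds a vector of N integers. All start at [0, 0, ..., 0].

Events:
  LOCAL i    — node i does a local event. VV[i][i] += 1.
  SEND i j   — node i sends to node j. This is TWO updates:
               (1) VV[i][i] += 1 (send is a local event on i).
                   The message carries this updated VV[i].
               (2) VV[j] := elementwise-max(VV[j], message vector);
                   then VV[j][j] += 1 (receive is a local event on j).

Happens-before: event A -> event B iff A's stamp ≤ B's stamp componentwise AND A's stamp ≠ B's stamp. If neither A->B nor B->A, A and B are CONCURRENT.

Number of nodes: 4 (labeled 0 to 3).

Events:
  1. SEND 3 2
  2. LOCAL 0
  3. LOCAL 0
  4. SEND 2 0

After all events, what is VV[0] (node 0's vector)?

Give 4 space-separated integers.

Initial: VV[0]=[0, 0, 0, 0]
Initial: VV[1]=[0, 0, 0, 0]
Initial: VV[2]=[0, 0, 0, 0]
Initial: VV[3]=[0, 0, 0, 0]
Event 1: SEND 3->2: VV[3][3]++ -> VV[3]=[0, 0, 0, 1], msg_vec=[0, 0, 0, 1]; VV[2]=max(VV[2],msg_vec) then VV[2][2]++ -> VV[2]=[0, 0, 1, 1]
Event 2: LOCAL 0: VV[0][0]++ -> VV[0]=[1, 0, 0, 0]
Event 3: LOCAL 0: VV[0][0]++ -> VV[0]=[2, 0, 0, 0]
Event 4: SEND 2->0: VV[2][2]++ -> VV[2]=[0, 0, 2, 1], msg_vec=[0, 0, 2, 1]; VV[0]=max(VV[0],msg_vec) then VV[0][0]++ -> VV[0]=[3, 0, 2, 1]
Final vectors: VV[0]=[3, 0, 2, 1]; VV[1]=[0, 0, 0, 0]; VV[2]=[0, 0, 2, 1]; VV[3]=[0, 0, 0, 1]

Answer: 3 0 2 1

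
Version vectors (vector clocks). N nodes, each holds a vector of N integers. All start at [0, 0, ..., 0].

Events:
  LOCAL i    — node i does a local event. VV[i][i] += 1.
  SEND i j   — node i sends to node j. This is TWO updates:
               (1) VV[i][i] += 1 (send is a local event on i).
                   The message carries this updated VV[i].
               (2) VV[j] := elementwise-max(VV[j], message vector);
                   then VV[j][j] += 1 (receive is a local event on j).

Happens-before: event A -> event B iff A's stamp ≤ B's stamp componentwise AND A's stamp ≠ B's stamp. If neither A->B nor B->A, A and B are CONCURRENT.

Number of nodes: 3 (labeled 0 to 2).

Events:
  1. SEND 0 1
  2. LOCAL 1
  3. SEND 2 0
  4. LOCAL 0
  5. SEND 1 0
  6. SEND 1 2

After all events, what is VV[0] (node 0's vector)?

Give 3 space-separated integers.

Answer: 4 3 1

Derivation:
Initial: VV[0]=[0, 0, 0]
Initial: VV[1]=[0, 0, 0]
Initial: VV[2]=[0, 0, 0]
Event 1: SEND 0->1: VV[0][0]++ -> VV[0]=[1, 0, 0], msg_vec=[1, 0, 0]; VV[1]=max(VV[1],msg_vec) then VV[1][1]++ -> VV[1]=[1, 1, 0]
Event 2: LOCAL 1: VV[1][1]++ -> VV[1]=[1, 2, 0]
Event 3: SEND 2->0: VV[2][2]++ -> VV[2]=[0, 0, 1], msg_vec=[0, 0, 1]; VV[0]=max(VV[0],msg_vec) then VV[0][0]++ -> VV[0]=[2, 0, 1]
Event 4: LOCAL 0: VV[0][0]++ -> VV[0]=[3, 0, 1]
Event 5: SEND 1->0: VV[1][1]++ -> VV[1]=[1, 3, 0], msg_vec=[1, 3, 0]; VV[0]=max(VV[0],msg_vec) then VV[0][0]++ -> VV[0]=[4, 3, 1]
Event 6: SEND 1->2: VV[1][1]++ -> VV[1]=[1, 4, 0], msg_vec=[1, 4, 0]; VV[2]=max(VV[2],msg_vec) then VV[2][2]++ -> VV[2]=[1, 4, 2]
Final vectors: VV[0]=[4, 3, 1]; VV[1]=[1, 4, 0]; VV[2]=[1, 4, 2]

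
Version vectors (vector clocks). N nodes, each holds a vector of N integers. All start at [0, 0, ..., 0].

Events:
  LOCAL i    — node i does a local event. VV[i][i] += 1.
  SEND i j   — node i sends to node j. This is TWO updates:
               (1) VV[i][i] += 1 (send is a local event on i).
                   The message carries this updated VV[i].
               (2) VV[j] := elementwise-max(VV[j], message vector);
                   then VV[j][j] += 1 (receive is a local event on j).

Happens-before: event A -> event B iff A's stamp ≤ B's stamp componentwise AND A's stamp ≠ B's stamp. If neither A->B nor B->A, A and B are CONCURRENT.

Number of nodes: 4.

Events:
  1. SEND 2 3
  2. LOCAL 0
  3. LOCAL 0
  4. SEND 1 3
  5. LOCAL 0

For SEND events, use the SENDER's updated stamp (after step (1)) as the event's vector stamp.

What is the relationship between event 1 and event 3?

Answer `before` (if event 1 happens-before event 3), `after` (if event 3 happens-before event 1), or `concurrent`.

Initial: VV[0]=[0, 0, 0, 0]
Initial: VV[1]=[0, 0, 0, 0]
Initial: VV[2]=[0, 0, 0, 0]
Initial: VV[3]=[0, 0, 0, 0]
Event 1: SEND 2->3: VV[2][2]++ -> VV[2]=[0, 0, 1, 0], msg_vec=[0, 0, 1, 0]; VV[3]=max(VV[3],msg_vec) then VV[3][3]++ -> VV[3]=[0, 0, 1, 1]
Event 2: LOCAL 0: VV[0][0]++ -> VV[0]=[1, 0, 0, 0]
Event 3: LOCAL 0: VV[0][0]++ -> VV[0]=[2, 0, 0, 0]
Event 4: SEND 1->3: VV[1][1]++ -> VV[1]=[0, 1, 0, 0], msg_vec=[0, 1, 0, 0]; VV[3]=max(VV[3],msg_vec) then VV[3][3]++ -> VV[3]=[0, 1, 1, 2]
Event 5: LOCAL 0: VV[0][0]++ -> VV[0]=[3, 0, 0, 0]
Event 1 stamp: [0, 0, 1, 0]
Event 3 stamp: [2, 0, 0, 0]
[0, 0, 1, 0] <= [2, 0, 0, 0]? False
[2, 0, 0, 0] <= [0, 0, 1, 0]? False
Relation: concurrent

Answer: concurrent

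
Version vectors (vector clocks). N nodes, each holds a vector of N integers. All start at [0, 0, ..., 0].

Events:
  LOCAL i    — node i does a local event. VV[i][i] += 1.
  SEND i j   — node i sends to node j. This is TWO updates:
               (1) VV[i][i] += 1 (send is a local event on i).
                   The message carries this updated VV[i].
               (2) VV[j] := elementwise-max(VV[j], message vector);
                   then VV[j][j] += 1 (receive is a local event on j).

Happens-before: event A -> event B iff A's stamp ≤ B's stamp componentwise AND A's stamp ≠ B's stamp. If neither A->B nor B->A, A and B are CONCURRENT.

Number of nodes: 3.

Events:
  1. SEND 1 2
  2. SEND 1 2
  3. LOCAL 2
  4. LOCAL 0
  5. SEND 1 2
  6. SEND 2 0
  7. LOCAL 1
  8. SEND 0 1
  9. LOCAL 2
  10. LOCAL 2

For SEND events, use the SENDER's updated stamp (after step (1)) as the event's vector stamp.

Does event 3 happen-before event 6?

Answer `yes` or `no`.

Answer: yes

Derivation:
Initial: VV[0]=[0, 0, 0]
Initial: VV[1]=[0, 0, 0]
Initial: VV[2]=[0, 0, 0]
Event 1: SEND 1->2: VV[1][1]++ -> VV[1]=[0, 1, 0], msg_vec=[0, 1, 0]; VV[2]=max(VV[2],msg_vec) then VV[2][2]++ -> VV[2]=[0, 1, 1]
Event 2: SEND 1->2: VV[1][1]++ -> VV[1]=[0, 2, 0], msg_vec=[0, 2, 0]; VV[2]=max(VV[2],msg_vec) then VV[2][2]++ -> VV[2]=[0, 2, 2]
Event 3: LOCAL 2: VV[2][2]++ -> VV[2]=[0, 2, 3]
Event 4: LOCAL 0: VV[0][0]++ -> VV[0]=[1, 0, 0]
Event 5: SEND 1->2: VV[1][1]++ -> VV[1]=[0, 3, 0], msg_vec=[0, 3, 0]; VV[2]=max(VV[2],msg_vec) then VV[2][2]++ -> VV[2]=[0, 3, 4]
Event 6: SEND 2->0: VV[2][2]++ -> VV[2]=[0, 3, 5], msg_vec=[0, 3, 5]; VV[0]=max(VV[0],msg_vec) then VV[0][0]++ -> VV[0]=[2, 3, 5]
Event 7: LOCAL 1: VV[1][1]++ -> VV[1]=[0, 4, 0]
Event 8: SEND 0->1: VV[0][0]++ -> VV[0]=[3, 3, 5], msg_vec=[3, 3, 5]; VV[1]=max(VV[1],msg_vec) then VV[1][1]++ -> VV[1]=[3, 5, 5]
Event 9: LOCAL 2: VV[2][2]++ -> VV[2]=[0, 3, 6]
Event 10: LOCAL 2: VV[2][2]++ -> VV[2]=[0, 3, 7]
Event 3 stamp: [0, 2, 3]
Event 6 stamp: [0, 3, 5]
[0, 2, 3] <= [0, 3, 5]? True. Equal? False. Happens-before: True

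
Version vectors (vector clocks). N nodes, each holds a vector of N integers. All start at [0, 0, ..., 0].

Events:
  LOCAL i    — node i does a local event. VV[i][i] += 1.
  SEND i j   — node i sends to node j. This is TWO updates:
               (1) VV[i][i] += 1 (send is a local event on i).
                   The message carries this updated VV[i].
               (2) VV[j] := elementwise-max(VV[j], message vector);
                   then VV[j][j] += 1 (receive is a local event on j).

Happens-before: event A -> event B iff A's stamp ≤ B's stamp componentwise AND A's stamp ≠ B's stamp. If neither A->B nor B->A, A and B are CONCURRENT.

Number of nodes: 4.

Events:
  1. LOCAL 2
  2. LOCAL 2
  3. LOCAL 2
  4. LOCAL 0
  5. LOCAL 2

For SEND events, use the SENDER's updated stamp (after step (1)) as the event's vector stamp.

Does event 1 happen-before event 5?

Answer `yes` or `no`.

Answer: yes

Derivation:
Initial: VV[0]=[0, 0, 0, 0]
Initial: VV[1]=[0, 0, 0, 0]
Initial: VV[2]=[0, 0, 0, 0]
Initial: VV[3]=[0, 0, 0, 0]
Event 1: LOCAL 2: VV[2][2]++ -> VV[2]=[0, 0, 1, 0]
Event 2: LOCAL 2: VV[2][2]++ -> VV[2]=[0, 0, 2, 0]
Event 3: LOCAL 2: VV[2][2]++ -> VV[2]=[0, 0, 3, 0]
Event 4: LOCAL 0: VV[0][0]++ -> VV[0]=[1, 0, 0, 0]
Event 5: LOCAL 2: VV[2][2]++ -> VV[2]=[0, 0, 4, 0]
Event 1 stamp: [0, 0, 1, 0]
Event 5 stamp: [0, 0, 4, 0]
[0, 0, 1, 0] <= [0, 0, 4, 0]? True. Equal? False. Happens-before: True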